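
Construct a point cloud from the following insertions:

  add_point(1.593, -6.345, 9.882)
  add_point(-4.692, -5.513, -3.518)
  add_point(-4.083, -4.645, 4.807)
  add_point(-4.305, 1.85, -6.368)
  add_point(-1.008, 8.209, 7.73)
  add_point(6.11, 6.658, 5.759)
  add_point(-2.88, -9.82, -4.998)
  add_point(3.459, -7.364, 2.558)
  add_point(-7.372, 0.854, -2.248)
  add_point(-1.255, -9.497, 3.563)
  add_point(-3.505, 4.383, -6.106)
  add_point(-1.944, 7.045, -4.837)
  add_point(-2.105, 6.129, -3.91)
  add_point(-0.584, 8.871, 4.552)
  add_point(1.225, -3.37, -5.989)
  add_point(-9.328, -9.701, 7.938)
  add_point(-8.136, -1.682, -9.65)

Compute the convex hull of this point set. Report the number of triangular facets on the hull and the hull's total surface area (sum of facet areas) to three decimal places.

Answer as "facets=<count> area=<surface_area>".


facets=20 area=946.953

12 of the 17 inputs are extreme points: [0, 4, 5, 6, 7, 8, 9, 11, 13, 14, 15, 16].

Per-facet area ½‖(b−a)×(c−a)‖:
  f1: (p4, p13, p5) → 11.6436
  f2: (p11, p13, p5) → 33.5659
  f3: (p0, p4, p15) → 86.1914
  f4: (p0, p4, p5) → 53.2821
  f5: (p0, p7, p5) → 53.3040
  f6: (p0, p9, p15) → 34.9088
  f7: (p0, p9, p7) → 18.8433
  f8: (p8, p4, p13) → 19.3523
  f9: (p8, p11, p13) → 41.5978
  f10: (p8, p11, p16) → 33.9251
  f11: (p8, p16, p15) → 53.1808
  f12: (p8, p4, p15) → 102.9376
  f13: (p14, p11, p16) → 51.4729
  f14: (p14, p7, p5) → 69.9788
  f15: (p14, p11, p5) → 72.3638
  f16: (p6, p14, p16) → 37.4248
  f17: (p6, p16, p15) → 76.6308
  f18: (p6, p9, p15) → 38.1609
  f19: (p6, p9, p7) → 22.9800
  f20: (p6, p14, p7) → 35.2085
Σ area = 946.953

Euler: V−E+F = 12−30+20 = 2.


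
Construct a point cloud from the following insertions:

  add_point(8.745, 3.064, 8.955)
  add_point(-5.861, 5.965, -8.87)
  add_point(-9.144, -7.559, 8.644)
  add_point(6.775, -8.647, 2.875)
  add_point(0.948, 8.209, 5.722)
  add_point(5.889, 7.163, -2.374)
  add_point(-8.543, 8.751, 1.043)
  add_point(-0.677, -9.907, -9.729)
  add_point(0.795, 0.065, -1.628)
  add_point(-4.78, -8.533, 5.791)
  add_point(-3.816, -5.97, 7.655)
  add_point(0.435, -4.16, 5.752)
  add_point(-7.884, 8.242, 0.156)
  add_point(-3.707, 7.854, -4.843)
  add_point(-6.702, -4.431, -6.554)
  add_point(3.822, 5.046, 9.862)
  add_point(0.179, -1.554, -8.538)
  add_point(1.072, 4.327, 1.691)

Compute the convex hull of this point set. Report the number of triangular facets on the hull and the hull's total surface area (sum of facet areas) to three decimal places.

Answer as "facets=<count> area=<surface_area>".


Extreme-point indices: [0, 1, 2, 3, 4, 5, 6, 7, 9, 13, 14, 15, 16] — 13 of 18 on the boundary.

Triangle areas on the boundary:
  f1: (p15, p0, p2) → 44.9923
  f2: (p15, p6, p2) → 127.2929
  f3: (p3, p0, p2) → 112.8830
  f4: (p3, p5, p0) → 81.5246
  f5: (p3, p5, p7) → 119.7016
  f6: (p14, p6, p2) → 113.7446
  f7: (p14, p7, p2) → 64.6933
  f8: (p4, p5, p6) → 50.3248
  f9: (p4, p15, p6) → 20.2221
  f10: (p4, p5, p0) → 46.3221
  f11: (p4, p15, p0) → 13.6803
  f12: (p9, p7, p2) → 28.5831
  f13: (p9, p3, p2) → 11.5297
  f14: (p9, p3, p7) → 84.0460
  f15: (p1, p14, p6) → 56.8112
  f16: (p1, p14, p7) → 41.0373
  f17: (p13, p5, p6) → 34.4557
  f18: (p13, p1, p6) → 17.4116
  f19: (p13, p1, p5) → 19.6898
  f20: (p16, p5, p7) → 28.7697
  f21: (p16, p1, p7) → 29.2471
  f22: (p16, p1, p5) → 56.5897
Σ area = 1203.553

Check V−E+F: 13 − 33 + 22 = 2.

facets=22 area=1203.553


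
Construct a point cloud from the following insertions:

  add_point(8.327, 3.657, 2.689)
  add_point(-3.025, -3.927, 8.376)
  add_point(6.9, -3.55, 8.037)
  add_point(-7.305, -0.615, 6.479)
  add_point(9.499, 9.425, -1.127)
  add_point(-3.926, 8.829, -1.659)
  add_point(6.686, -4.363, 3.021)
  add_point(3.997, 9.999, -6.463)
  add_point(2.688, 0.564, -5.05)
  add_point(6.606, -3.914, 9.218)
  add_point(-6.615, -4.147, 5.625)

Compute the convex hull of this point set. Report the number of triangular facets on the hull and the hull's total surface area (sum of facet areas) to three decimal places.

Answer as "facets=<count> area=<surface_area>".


Extreme-point indices: [1, 2, 3, 4, 5, 6, 7, 8, 9, 10] — 10 of 11 on the boundary.

Triangle areas on the boundary:
  f1: (p9, p4, p3) → 123.6166
  f2: (p5, p4, p3) → 83.6625
  f3: (p5, p7, p4) → 34.8343
  f4: (p8, p5, p7) → 42.6990
  f5: (p8, p6, p4) → 60.3226
  f6: (p8, p7, p4) → 36.8945
  f7: (p1, p9, p3) → 17.6355
  f8: (p2, p6, p4) → 37.0351
  f9: (p2, p9, p4) → 6.1660
  f10: (p2, p9, p6) → 1.6410
  f11: (p10, p8, p6) → 67.5700
  f12: (p10, p9, p6) → 41.2168
  f13: (p10, p1, p9) → 11.7819
  f14: (p10, p1, p3) → 8.3679
  f15: (p10, p5, p3) → 20.6323
  f16: (p10, p8, p5) → 77.5537
Σ area = 671.630

Euler characteristic 10−24+16 = 2 ✓

facets=16 area=671.630


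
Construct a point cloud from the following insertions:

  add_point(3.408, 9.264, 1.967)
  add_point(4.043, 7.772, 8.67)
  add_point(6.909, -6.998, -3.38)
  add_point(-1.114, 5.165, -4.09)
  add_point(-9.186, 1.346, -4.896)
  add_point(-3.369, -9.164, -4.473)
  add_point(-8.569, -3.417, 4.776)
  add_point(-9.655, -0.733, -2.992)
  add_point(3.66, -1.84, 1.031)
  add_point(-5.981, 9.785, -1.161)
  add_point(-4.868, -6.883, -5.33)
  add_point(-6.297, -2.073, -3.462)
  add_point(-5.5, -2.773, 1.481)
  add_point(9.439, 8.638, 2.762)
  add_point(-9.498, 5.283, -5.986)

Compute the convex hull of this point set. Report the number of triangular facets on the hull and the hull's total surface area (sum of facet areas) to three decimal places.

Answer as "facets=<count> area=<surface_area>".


Hull vertices (12/15): indices [0, 1, 2, 3, 4, 5, 6, 7, 9, 10, 13, 14].

Area of each hull facet:
  f1: (p6, p5, p7) → 43.0964
  f2: (p14, p6, p7) → 19.7849
  f3: (p4, p14, p7) → 2.9495
  f4: (p2, p1, p13) → 68.2109
  f5: (p2, p6, p5) → 61.8164
  f6: (p2, p6, p1) → 141.6560
  f7: (p9, p6, p1) → 100.0277
  f8: (p9, p14, p6) → 51.2355
  f9: (p3, p2, p13) → 92.2252
  f10: (p3, p2, p14) → 52.0104
  f11: (p3, p9, p13) → 47.1743
  f12: (p3, p9, p14) → 25.8866
  f13: (p10, p2, p5) → 13.9887
  f14: (p10, p2, p14) → 72.3490
  f15: (p10, p4, p14) → 9.2974
  f16: (p10, p5, p7) → 6.5802
  f17: (p10, p4, p7) → 11.2209
  f18: (p0, p1, p13) → 20.4739
  f19: (p0, p9, p13) → 5.9127
  f20: (p0, p9, p1) → 31.2375
Σ area = 877.134

Check V−E+F: 12 − 30 + 20 = 2.

facets=20 area=877.134


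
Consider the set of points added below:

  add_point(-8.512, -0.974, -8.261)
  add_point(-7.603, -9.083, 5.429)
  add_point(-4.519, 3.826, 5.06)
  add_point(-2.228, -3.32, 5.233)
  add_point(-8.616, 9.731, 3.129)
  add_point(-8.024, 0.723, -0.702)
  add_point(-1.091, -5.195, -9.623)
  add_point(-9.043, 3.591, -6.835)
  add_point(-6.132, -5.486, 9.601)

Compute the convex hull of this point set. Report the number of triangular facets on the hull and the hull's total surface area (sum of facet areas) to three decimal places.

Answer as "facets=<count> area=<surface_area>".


facets=12 area=573.586

Extreme-point indices: [0, 1, 2, 3, 4, 6, 7, 8] — 8 of 9 on the boundary.

Triangle areas on the boundary:
  f1: (p4, p6, p7) → 59.5653
  f2: (p4, p1, p7) → 101.1466
  f3: (p3, p1, p6) → 59.1824
  f4: (p0, p6, p7) → 16.5684
  f5: (p0, p1, p7) → 37.2761
  f6: (p0, p1, p6) → 67.9818
  f7: (p8, p4, p1) → 46.1242
  f8: (p8, p3, p1) → 17.6509
  f9: (p2, p8, p4) → 26.5648
  f10: (p2, p8, p3) → 23.1568
  f11: (p2, p4, p6) → 62.4099
  f12: (p2, p3, p6) → 55.9589
Σ area = 573.586

Euler characteristic 8−18+12 = 2 ✓


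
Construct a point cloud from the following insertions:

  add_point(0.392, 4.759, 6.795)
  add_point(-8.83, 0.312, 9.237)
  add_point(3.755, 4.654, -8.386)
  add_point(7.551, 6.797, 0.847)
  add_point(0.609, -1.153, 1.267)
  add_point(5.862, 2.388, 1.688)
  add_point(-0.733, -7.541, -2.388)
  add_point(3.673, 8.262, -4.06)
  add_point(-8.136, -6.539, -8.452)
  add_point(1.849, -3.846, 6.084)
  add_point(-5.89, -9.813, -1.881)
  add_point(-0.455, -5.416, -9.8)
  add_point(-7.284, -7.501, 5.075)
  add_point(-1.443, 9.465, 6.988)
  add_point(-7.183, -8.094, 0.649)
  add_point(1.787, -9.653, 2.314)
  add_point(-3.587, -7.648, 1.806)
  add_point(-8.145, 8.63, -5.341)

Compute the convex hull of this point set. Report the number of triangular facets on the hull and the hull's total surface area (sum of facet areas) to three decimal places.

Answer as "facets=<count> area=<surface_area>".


facets=26 area=1089.285

Hull vertices (15/18): indices [0, 1, 2, 3, 5, 7, 8, 9, 10, 11, 12, 13, 14, 15, 17].

Triangle areas on the boundary:
  f1: (p15, p11, p3) → 107.6751
  f2: (p15, p11, p10) → 45.9838
  f3: (p13, p17, p1) → 82.8755
  f4: (p2, p11, p3) → 50.1638
  f5: (p2, p17, p11) → 70.9892
  f6: (p8, p11, p10) → 30.1522
  f7: (p8, p17, p11) → 60.6656
  f8: (p8, p14, p10) → 12.0882
  f9: (p8, p17, p1) → 123.6203
  f10: (p7, p2, p3) → 16.3214
  f11: (p7, p2, p17) → 33.4613
  f12: (p7, p13, p3) → 35.7522
  f13: (p7, p13, p17) → 68.8933
  f14: (p12, p15, p10) → 31.2537
  f15: (p12, p14, p10) → 4.1095
  f16: (p12, p9, p1) → 43.4444
  f17: (p12, p9, p15) → 31.7518
  f18: (p12, p8, p1) → 56.2515
  f19: (p12, p8, p14) → 6.6584
  f20: (p5, p15, p3) → 4.0466
  f21: (p5, p9, p3) → 8.1799
  f22: (p5, p9, p15) → 28.1350
  f23: (p0, p13, p3) → 23.9665
  f24: (p0, p9, p3) → 41.6908
  f25: (p0, p13, p1) → 26.5431
  f26: (p0, p9, p1) → 44.6122
Σ area = 1089.285

Euler: V−E+F = 15−39+26 = 2.


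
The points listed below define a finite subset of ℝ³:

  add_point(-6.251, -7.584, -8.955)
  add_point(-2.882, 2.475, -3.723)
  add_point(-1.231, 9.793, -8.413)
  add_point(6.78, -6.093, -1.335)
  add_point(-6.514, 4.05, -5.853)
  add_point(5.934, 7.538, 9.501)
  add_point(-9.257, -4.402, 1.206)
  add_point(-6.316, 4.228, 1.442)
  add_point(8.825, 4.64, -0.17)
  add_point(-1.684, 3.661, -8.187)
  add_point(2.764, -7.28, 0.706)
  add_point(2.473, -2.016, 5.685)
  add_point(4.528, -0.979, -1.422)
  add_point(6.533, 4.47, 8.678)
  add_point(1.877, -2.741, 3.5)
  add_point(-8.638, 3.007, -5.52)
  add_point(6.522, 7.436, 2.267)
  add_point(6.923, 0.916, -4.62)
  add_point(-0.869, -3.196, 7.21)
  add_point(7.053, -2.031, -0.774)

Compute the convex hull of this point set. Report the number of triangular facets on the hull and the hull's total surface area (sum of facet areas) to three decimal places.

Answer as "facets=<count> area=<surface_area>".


14 of the 20 inputs are extreme points: [0, 2, 3, 5, 6, 7, 8, 9, 10, 13, 15, 16, 17, 18].

Triangle areas on the boundary:
  f1: (p15, p0, p6) → 50.3230
  f2: (p15, p0, p2) → 55.2540
  f3: (p9, p0, p2) → 12.0352
  f4: (p16, p2, p8) → 29.2539
  f5: (p16, p5, p8) → 12.5793
  f6: (p16, p5, p2) → 32.4762
  f7: (p7, p5, p2) → 93.2540
  f8: (p7, p15, p2) → 38.7958
  f9: (p7, p15, p6) → 32.5689
  f10: (p13, p5, p8) → 14.2043
  f11: (p13, p3, p8) → 50.1883
  f12: (p17, p9, p0) → 58.7952
  f13: (p17, p3, p0) → 58.3729
  f14: (p17, p9, p2) → 29.0804
  f15: (p17, p2, p8) → 38.5797
  f16: (p17, p3, p8) → 22.8954
  f17: (p10, p0, p6) → 63.6305
  f18: (p10, p3, p0) → 29.6126
  f19: (p10, p13, p3) → 33.6146
  f20: (p18, p10, p6) → 43.5978
  f21: (p18, p10, p13) → 45.1583
  f22: (p18, p13, p5) → 14.1175
  f23: (p18, p7, p6) → 43.7044
  f24: (p18, p7, p5) → 68.5931
Σ area = 970.685

Check V−E+F: 14 − 36 + 24 = 2.

facets=24 area=970.685


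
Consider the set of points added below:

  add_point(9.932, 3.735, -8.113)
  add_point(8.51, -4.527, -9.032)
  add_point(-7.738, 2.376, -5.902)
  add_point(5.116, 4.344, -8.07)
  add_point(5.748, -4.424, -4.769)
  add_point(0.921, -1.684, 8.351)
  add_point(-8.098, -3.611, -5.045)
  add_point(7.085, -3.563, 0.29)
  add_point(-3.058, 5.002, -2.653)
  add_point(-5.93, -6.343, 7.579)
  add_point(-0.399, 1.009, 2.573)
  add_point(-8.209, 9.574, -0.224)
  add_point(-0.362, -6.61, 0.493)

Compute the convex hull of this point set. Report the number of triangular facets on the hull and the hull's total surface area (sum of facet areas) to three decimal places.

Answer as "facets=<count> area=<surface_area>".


10 of the 13 inputs are extreme points: [0, 1, 2, 3, 5, 6, 7, 9, 11, 12].

Per-facet area ½‖(b−a)×(c−a)‖:
  f1: (p5, p0, p11) → 153.1839
  f2: (p7, p5, p0) → 47.2588
  f3: (p2, p6, p11) → 20.2795
  f4: (p1, p6, p12) → 65.5735
  f5: (p1, p7, p0) → 39.3099
  f6: (p1, p7, p12) → 37.8479
  f7: (p1, p2, p6) → 51.7786
  f8: (p9, p6, p12) → 44.9087
  f9: (p9, p7, p12) → 29.5566
  f10: (p9, p7, p5) → 40.7172
  f11: (p9, p5, p11) → 69.5676
  f12: (p9, p6, p11) → 91.1086
  f13: (p3, p1, p0) → 20.4516
  f14: (p3, p1, p2) → 61.3221
  f15: (p3, p0, p11) → 20.5976
  f16: (p3, p2, p11) → 60.4749
Σ area = 853.937

Check V−E+F: 10 − 24 + 16 = 2.

facets=16 area=853.937


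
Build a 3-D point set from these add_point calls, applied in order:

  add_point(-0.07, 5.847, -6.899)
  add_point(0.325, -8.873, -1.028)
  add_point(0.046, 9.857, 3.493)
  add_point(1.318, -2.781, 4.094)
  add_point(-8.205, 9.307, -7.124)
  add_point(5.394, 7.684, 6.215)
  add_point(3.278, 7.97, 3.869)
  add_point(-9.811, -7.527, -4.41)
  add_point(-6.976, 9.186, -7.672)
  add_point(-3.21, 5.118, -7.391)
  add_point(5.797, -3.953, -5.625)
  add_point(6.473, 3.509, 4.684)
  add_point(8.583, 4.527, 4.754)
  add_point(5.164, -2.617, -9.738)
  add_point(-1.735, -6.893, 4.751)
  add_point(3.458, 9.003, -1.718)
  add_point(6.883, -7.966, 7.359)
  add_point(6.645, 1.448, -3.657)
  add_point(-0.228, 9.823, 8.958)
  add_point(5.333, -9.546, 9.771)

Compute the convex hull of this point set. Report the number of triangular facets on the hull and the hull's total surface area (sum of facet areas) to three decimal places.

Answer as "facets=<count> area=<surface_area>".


facets=28 area=1167.109

16 of the 20 inputs are extreme points: [0, 1, 2, 4, 5, 7, 8, 10, 12, 13, 14, 15, 16, 17, 18, 19].

Facet areas (half cross-product norm):
  f1: (p1, p19, p7) → 46.6652
  f2: (p1, p13, p7) → 63.1071
  f3: (p16, p19, p12) → 15.4520
  f4: (p16, p1, p19) → 16.9487
  f5: (p14, p19, p7) → 22.4317
  f6: (p14, p18, p7) → 101.2608
  f7: (p14, p18, p19) → 78.1836
  f8: (p5, p19, p12) → 33.5105
  f9: (p5, p18, p19) → 56.5952
  f10: (p4, p18, p7) → 153.3921
  f11: (p10, p13, p12) → 24.9127
  f12: (p10, p16, p12) → 77.5653
  f13: (p10, p1, p13) → 15.4379
  f14: (p10, p16, p1) → 46.3460
  f15: (p8, p13, p7) → 124.8368
  f16: (p8, p4, p7) → 11.5478
  f17: (p0, p8, p13) → 24.9758
  f18: (p2, p4, p18) → 24.0594
  f19: (p2, p8, p4) → 8.8384
  f20: (p17, p13, p12) → 7.9167
  f21: (p15, p0, p8) → 25.5412
  f22: (p15, p2, p8) → 37.6935
  f23: (p15, p5, p12) → 19.5078
  f24: (p15, p5, p18) → 27.0440
  f25: (p15, p2, p18) → 8.9453
  f26: (p15, p17, p12) → 34.8103
  f27: (p15, p0, p13) → 34.4507
  f28: (p15, p17, p13) → 25.1328
Σ area = 1167.109

Euler characteristic 16−42+28 = 2 ✓


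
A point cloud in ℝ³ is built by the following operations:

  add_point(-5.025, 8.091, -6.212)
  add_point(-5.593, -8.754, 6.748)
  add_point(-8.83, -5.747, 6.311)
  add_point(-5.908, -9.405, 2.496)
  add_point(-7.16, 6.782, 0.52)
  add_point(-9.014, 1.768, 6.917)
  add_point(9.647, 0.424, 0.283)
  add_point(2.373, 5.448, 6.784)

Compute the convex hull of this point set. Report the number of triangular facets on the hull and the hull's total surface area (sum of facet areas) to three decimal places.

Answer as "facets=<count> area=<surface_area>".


Extreme-point indices: [0, 1, 2, 3, 4, 5, 6, 7] — 8 of 8 on the boundary.

Triangle areas on the boundary:
  f1: (p0, p3, p6) → 149.5293
  f2: (p1, p3, p6) → 39.9554
  f3: (p7, p1, p5) → 66.2134
  f4: (p7, p1, p6) → 89.0822
  f5: (p7, p4, p5) → 45.6088
  f6: (p7, p0, p6) → 82.8650
  f7: (p7, p4, p0) → 39.5269
  f8: (p2, p1, p5) → 12.2003
  f9: (p2, p1, p3) → 9.5634
  f10: (p2, p0, p3) → 57.3668
  f11: (p2, p4, p5) → 26.6135
  f12: (p2, p4, p0) → 40.3034
Σ area = 658.828

Euler characteristic 8−18+12 = 2 ✓

facets=12 area=658.828


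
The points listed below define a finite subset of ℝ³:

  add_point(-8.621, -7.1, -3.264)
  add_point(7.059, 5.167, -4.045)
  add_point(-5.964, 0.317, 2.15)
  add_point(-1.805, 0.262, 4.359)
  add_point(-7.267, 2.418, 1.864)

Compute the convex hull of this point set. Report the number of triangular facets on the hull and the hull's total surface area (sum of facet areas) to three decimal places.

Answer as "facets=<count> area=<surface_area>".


Hull vertices (5/5): indices [0, 1, 2, 3, 4].

Area of each hull facet:
  f1: (p3, p1, p0) → 81.3227
  f2: (p2, p3, p0) → 19.4680
  f3: (p4, p1, p0) → 85.4041
  f4: (p4, p2, p0) → 10.6563
  f5: (p4, p3, p1) → 41.1341
  f6: (p4, p2, p3) → 4.9838
Σ area = 242.969

Euler characteristic 5−9+6 = 2 ✓

facets=6 area=242.969


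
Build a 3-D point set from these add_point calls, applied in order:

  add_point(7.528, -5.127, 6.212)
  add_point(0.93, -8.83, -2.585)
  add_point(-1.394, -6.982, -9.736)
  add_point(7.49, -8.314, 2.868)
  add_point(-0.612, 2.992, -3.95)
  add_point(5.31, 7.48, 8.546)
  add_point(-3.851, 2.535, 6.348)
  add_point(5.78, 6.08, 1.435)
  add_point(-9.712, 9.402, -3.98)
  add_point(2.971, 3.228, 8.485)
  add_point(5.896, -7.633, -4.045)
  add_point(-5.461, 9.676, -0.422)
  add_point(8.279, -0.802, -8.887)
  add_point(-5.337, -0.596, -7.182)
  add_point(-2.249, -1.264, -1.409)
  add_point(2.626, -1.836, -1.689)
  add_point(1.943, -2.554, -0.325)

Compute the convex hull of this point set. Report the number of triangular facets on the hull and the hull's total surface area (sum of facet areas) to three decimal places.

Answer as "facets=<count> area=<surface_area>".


facets=22 area=958.264

Points on the hull: [0, 1, 2, 3, 5, 6, 7, 8, 9, 10, 11, 12, 13] (13 of 17).

Area of each hull facet:
  f1: (p2, p12, p8) → 110.0663
  f2: (p7, p5, p12) → 18.4142
  f3: (p6, p3, p1) → 64.0159
  f4: (p13, p2, p8) → 6.3216
  f5: (p13, p2, p1) → 30.6627
  f6: (p13, p6, p8) → 71.7499
  f7: (p13, p6, p1) → 75.6940
  f8: (p10, p3, p1) → 18.8729
  f9: (p10, p2, p1) → 20.5607
  f10: (p10, p3, p12) → 25.8419
  f11: (p10, p2, p12) → 39.6868
  f12: (p11, p12, p8) → 51.8629
  f13: (p11, p7, p12) → 73.6989
  f14: (p11, p7, p5) → 43.3612
  f15: (p11, p6, p8) → 23.5748
  f16: (p11, p6, p5) → 52.9687
  f17: (p0, p6, p3) → 29.2365
  f18: (p0, p5, p12) → 101.9188
  f19: (p0, p3, p12) → 31.3495
  f20: (p9, p6, p5) → 14.6014
  f21: (p9, p0, p5) → 20.1853
  f22: (p9, p0, p6) → 33.6193
Σ area = 958.264

Euler characteristic 13−33+22 = 2 ✓


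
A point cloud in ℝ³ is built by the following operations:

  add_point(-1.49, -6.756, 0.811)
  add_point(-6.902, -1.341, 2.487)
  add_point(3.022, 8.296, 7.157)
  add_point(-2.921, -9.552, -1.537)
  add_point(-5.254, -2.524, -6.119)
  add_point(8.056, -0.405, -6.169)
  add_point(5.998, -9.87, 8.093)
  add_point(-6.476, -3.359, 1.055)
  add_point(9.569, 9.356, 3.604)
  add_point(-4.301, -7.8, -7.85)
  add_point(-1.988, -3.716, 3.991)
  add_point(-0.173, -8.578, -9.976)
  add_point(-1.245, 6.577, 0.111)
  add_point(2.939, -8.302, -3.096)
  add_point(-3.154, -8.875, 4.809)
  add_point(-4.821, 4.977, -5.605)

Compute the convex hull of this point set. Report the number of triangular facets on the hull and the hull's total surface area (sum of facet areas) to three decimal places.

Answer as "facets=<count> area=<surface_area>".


facets=24 area=995.387

Extreme-point indices: [1, 2, 3, 4, 5, 6, 7, 8, 9, 11, 12, 13, 14, 15] — 14 of 16 on the boundary.

Area of each hull facet:
  f1: (p2, p6, p8) → 69.3237
  f2: (p14, p2, p1) → 62.5297
  f3: (p14, p2, p6) → 86.7686
  f4: (p5, p6, p8) → 117.7521
  f5: (p5, p15, p8) → 95.1086
  f6: (p5, p15, p11) → 79.8308
  f7: (p9, p15, p11) → 29.3769
  f8: (p12, p15, p8) → 25.4602
  f9: (p12, p2, p8) → 31.5681
  f10: (p12, p15, p1) → 33.3366
  f11: (p12, p2, p1) → 40.8157
  f12: (p3, p11, p6) → 51.1991
  f13: (p3, p14, p6) → 29.8791
  f14: (p3, p9, p11) → 15.4367
  f15: (p3, p9, p14) → 9.2441
  f16: (p13, p11, p6) → 10.1862
  f17: (p13, p5, p6) → 55.8066
  f18: (p13, p5, p11) → 37.3681
  f19: (p4, p15, p1) → 32.6944
  f20: (p4, p9, p15) → 7.0007
  f21: (p7, p14, p1) → 8.6432
  f22: (p7, p9, p14) → 37.9506
  f23: (p7, p4, p1) → 7.9892
  f24: (p7, p4, p9) → 20.1177
Σ area = 995.387

Euler: V−E+F = 14−36+24 = 2.


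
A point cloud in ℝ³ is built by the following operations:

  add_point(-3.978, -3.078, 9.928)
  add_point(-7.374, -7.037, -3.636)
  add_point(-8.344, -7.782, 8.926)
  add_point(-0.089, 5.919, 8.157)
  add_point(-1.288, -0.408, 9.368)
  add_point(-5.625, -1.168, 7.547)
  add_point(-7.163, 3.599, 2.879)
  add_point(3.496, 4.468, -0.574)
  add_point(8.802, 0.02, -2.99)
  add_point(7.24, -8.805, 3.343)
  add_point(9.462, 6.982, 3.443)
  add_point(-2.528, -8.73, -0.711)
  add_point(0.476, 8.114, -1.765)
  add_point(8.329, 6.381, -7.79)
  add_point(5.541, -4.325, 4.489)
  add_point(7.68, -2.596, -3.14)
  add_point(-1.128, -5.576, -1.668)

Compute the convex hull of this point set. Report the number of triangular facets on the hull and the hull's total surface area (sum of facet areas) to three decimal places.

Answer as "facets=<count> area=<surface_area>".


facets=24 area=982.018

14 of the 17 inputs are extreme points: [0, 1, 2, 3, 4, 5, 6, 8, 9, 10, 11, 12, 13, 15].

Area of each hull facet:
  f1: (p4, p9, p10) → 90.2616
  f2: (p8, p9, p10) → 50.9926
  f3: (p8, p13, p10) → 37.3573
  f4: (p6, p1, p2) → 69.5624
  f5: (p15, p1, p13) → 75.9400
  f6: (p15, p8, p13) → 8.3804
  f7: (p15, p8, p9) → 10.0968
  f8: (p3, p4, p10) → 32.9722
  f9: (p12, p1, p13) → 85.4003
  f10: (p12, p6, p1) → 61.7122
  f11: (p12, p3, p6) → 41.0897
  f12: (p12, p13, p10) → 48.2912
  f13: (p12, p3, p10) → 47.1631
  f14: (p11, p15, p9) → 46.1817
  f15: (p11, p15, p1) → 32.1480
  f16: (p11, p9, p2) → 59.0654
  f17: (p11, p1, p2) → 33.3589
  f18: (p0, p3, p4) → 7.0308
  f19: (p0, p9, p2) → 45.5107
  f20: (p0, p4, p9) → 25.5939
  f21: (p5, p6, p2) → 18.3379
  f22: (p5, p3, p6) → 28.7490
  f23: (p5, p0, p2) → 11.2609
  f24: (p5, p0, p3) → 15.5609
Σ area = 982.018

Euler: V−E+F = 14−36+24 = 2.


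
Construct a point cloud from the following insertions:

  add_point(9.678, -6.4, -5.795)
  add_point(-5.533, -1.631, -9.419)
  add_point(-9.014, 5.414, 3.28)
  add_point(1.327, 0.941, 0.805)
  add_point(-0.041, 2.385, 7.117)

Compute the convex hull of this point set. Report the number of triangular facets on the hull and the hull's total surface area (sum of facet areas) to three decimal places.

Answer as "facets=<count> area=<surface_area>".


Points on the hull: [0, 1, 2, 3, 4] (5 of 5).

Area of each hull facet:
  f1: (p4, p1, p2) → 76.2735
  f2: (p4, p1, p0) → 132.2823
  f3: (p3, p1, p2) → 70.5113
  f4: (p3, p1, p0) → 80.0079
  f5: (p3, p4, p2) → 33.5996
  f6: (p3, p4, p0) → 28.5785
Σ area = 421.253

Euler characteristic 5−9+6 = 2 ✓

facets=6 area=421.253


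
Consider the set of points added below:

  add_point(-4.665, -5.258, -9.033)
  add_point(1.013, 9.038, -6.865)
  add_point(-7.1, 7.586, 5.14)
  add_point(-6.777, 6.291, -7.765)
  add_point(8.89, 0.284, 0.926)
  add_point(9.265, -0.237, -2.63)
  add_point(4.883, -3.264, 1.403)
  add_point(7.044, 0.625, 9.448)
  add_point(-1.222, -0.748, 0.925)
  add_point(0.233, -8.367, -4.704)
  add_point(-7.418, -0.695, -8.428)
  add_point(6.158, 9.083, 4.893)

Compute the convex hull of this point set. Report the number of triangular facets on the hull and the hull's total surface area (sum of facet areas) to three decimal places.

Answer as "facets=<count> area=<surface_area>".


Points on the hull: [0, 1, 2, 3, 4, 5, 6, 7, 9, 10, 11] (11 of 12).

Per-facet area ½‖(b−a)×(c−a)‖:
  f1: (p2, p7, p11) → 64.3614
  f2: (p1, p11, p5) → 70.5482
  f3: (p1, p2, p11) → 79.1509
  f4: (p9, p2, p7) → 140.0906
  f5: (p4, p11, p5) → 15.2082
  f6: (p4, p7, p5) → 2.3695
  f7: (p4, p7, p11) → 38.4410
  f8: (p3, p2, p10) → 44.8756
  f9: (p3, p1, p2) → 53.5273
  f10: (p6, p7, p5) → 30.1928
  f11: (p6, p9, p5) → 30.2753
  f12: (p6, p9, p7) → 15.2924
  f13: (p0, p3, p10) → 11.1500
  f14: (p0, p3, p1) → 48.3686
  f15: (p0, p2, p10) → 36.1778
  f16: (p0, p9, p2) → 69.6228
  f17: (p0, p1, p5) → 94.4174
  f18: (p0, p9, p5) → 42.3742
Σ area = 886.444

Euler: V−E+F = 11−27+18 = 2.

facets=18 area=886.444


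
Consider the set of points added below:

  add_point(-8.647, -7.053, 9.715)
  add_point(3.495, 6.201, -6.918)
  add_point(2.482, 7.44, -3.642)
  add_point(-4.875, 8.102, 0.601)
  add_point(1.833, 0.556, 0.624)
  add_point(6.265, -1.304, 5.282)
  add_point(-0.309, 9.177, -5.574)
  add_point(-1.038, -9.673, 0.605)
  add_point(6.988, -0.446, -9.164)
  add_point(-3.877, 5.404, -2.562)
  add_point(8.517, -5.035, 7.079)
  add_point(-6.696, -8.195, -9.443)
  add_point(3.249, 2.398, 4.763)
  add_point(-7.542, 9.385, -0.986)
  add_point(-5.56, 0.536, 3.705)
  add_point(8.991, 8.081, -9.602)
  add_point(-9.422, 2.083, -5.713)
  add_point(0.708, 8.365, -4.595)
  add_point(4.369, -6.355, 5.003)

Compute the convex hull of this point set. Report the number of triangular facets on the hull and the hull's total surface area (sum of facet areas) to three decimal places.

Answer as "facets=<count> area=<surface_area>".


Hull vertices (12/19): indices [0, 2, 3, 6, 7, 8, 10, 11, 12, 13, 15, 16].

Area of each hull facet:
  f1: (p10, p0, p7) → 75.5946
  f2: (p11, p15, p16) → 111.2778
  f3: (p11, p0, p16) → 99.2721
  f4: (p11, p0, p7) → 67.0447
  f5: (p13, p0, p16) → 79.7654
  f6: (p8, p10, p15) → 71.1114
  f7: (p8, p11, p15) → 50.7692
  f8: (p8, p10, p7) → 93.1962
  f9: (p8, p11, p7) → 84.7134
  f10: (p6, p15, p16) → 44.7829
  f11: (p6, p13, p16) → 37.8205
  f12: (p12, p10, p15) → 74.0829
  f13: (p12, p10, p0) → 74.5015
  f14: (p3, p6, p15) → 21.6333
  f15: (p3, p6, p13) → 13.0113
  f16: (p3, p13, p0) → 27.9225
  f17: (p3, p12, p0) → 85.2872
  f18: (p2, p12, p15) → 36.1658
  f19: (p2, p3, p15) → 9.8652
  f20: (p2, p3, p12) → 39.6924
Σ area = 1197.510

Euler characteristic 12−30+20 = 2 ✓

facets=20 area=1197.510


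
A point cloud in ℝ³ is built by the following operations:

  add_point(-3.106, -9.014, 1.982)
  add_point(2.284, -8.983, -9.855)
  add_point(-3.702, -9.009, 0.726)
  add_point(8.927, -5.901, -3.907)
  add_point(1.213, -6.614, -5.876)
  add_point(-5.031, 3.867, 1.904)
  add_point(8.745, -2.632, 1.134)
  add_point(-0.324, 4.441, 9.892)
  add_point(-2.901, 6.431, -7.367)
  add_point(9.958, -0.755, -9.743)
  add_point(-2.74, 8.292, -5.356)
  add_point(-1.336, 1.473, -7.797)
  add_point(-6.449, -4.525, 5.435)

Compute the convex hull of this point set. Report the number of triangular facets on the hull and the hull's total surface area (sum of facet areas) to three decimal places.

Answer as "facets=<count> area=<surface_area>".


facets=18 area=868.340

Hull vertices (11/13): indices [0, 1, 2, 3, 5, 6, 7, 8, 9, 10, 12].

Area of each hull facet:
  f1: (p7, p10, p9) → 128.8533
  f2: (p5, p7, p12) → 41.9742
  f3: (p5, p7, p10) → 34.2622
  f4: (p8, p10, p9) → 18.8322
  f5: (p8, p1, p9) → 81.6135
  f6: (p8, p5, p12) → 35.2164
  f7: (p8, p5, p10) → 11.7064
  f8: (p6, p7, p9) → 65.4242
  f9: (p3, p1, p9) → 36.5343
  f10: (p3, p6, p9) → 22.7065
  f11: (p0, p3, p6) → 39.8868
  f12: (p0, p7, p12) → 34.3589
  f13: (p0, p6, p7) → 91.0287
  f14: (p0, p3, p1) → 58.8780
  f15: (p2, p0, p12) → 4.4216
  f16: (p2, p0, p1) → 6.9124
  f17: (p2, p8, p12) → 59.8694
  f18: (p2, p8, p1) → 95.8607
Σ area = 868.340

Check V−E+F: 11 − 27 + 18 = 2.


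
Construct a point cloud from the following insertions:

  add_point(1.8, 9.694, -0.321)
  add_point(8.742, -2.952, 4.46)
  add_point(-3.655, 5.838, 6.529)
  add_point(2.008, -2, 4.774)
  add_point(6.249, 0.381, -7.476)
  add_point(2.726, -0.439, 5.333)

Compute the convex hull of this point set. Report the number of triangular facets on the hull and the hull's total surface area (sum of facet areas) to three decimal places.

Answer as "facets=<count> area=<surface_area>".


facets=8 area=332.961

6 of the 6 inputs are extreme points: [0, 1, 2, 3, 4, 5].

Area of each hull facet:
  f1: (p0, p1, p2) → 69.3544
  f2: (p4, p0, p2) → 57.1017
  f3: (p4, p0, p1) → 76.3708
  f4: (p3, p4, p2) → 63.3586
  f5: (p3, p4, p1) → 42.2604
  f6: (p5, p1, p2) → 10.9638
  f7: (p5, p3, p2) → 7.6091
  f8: (p5, p3, p1) → 5.9425
Σ area = 332.961

Euler: V−E+F = 6−12+8 = 2.


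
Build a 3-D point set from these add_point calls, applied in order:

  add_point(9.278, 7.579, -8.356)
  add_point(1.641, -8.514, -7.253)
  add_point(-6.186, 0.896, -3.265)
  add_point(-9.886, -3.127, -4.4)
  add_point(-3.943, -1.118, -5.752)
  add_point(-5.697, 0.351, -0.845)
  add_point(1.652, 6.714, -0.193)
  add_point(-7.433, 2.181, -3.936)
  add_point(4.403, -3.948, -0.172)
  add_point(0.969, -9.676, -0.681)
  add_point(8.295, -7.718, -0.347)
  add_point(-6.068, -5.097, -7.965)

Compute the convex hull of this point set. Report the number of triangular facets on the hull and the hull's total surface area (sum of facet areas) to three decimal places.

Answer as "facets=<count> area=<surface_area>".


facets=16 area=664.870

Extreme-point indices: [0, 1, 3, 5, 6, 7, 8, 9, 10, 11] — 10 of 12 on the boundary.

Area of each hull facet:
  f1: (p7, p6, p0) → 56.7473
  f2: (p5, p9, p3) → 39.0209
  f3: (p5, p7, p3) → 11.5270
  f4: (p5, p7, p6) → 19.3717
  f5: (p5, p8, p9) → 36.4608
  f6: (p5, p6, p8) → 48.0676
  f7: (p11, p9, p3) → 30.6271
  f8: (p11, p1, p9) → 28.3283
  f9: (p11, p1, p0) → 75.4991
  f10: (p11, p7, p3) → 16.3160
  f11: (p11, p7, p0) → 76.3264
  f12: (p10, p8, p9) → 17.6730
  f13: (p10, p1, p9) → 25.3341
  f14: (p10, p1, p0) → 81.1774
  f15: (p10, p6, p0) → 86.7979
  f16: (p10, p6, p8) → 15.5955
Σ area = 664.870

Euler characteristic 10−24+16 = 2 ✓


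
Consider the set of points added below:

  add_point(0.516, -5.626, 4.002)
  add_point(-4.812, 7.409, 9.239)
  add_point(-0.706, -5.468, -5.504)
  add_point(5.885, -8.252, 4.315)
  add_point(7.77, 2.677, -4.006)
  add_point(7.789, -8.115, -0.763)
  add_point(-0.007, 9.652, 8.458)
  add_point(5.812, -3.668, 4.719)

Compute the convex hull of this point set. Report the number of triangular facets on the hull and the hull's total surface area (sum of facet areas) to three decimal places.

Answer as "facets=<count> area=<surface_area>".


Points on the hull: [0, 1, 2, 3, 4, 5, 6, 7] (8 of 8).

Area of each hull facet:
  f1: (p3, p6, p1) → 51.5400
  f2: (p3, p2, p5) → 27.0336
  f3: (p4, p6, p1) → 40.6471
  f4: (p4, p2, p1) → 109.1800
  f5: (p4, p2, p5) → 52.3516
  f6: (p0, p2, p1) → 68.9957
  f7: (p0, p3, p1) → 32.9410
  f8: (p0, p3, p2) → 28.2498
  f9: (p7, p3, p6) → 14.1701
  f10: (p7, p4, p6) → 79.7506
  f11: (p7, p3, p5) → 12.4593
  f12: (p7, p4, p5) → 38.4336
Σ area = 555.752

Euler: V−E+F = 8−18+12 = 2.

facets=12 area=555.752


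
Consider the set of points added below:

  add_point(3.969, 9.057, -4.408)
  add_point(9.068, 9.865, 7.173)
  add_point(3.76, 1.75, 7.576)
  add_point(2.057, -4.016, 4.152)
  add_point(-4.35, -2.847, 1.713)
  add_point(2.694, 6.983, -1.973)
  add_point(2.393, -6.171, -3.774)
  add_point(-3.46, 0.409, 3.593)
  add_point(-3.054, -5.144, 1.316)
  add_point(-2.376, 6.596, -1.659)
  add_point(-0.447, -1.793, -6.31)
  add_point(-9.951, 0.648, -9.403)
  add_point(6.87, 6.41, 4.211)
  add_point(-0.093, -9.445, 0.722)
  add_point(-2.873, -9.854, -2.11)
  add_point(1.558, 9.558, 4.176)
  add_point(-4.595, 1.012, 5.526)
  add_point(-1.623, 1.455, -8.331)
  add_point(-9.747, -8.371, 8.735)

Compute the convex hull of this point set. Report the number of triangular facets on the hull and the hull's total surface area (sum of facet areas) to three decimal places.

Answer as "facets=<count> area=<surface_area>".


Points on the hull: [0, 1, 2, 3, 6, 9, 11, 13, 14, 15, 16, 17, 18] (13 of 19).

Facet areas (half cross-product norm):
  f1: (p18, p14, p11) → 94.1548
  f2: (p15, p18, p1) → 78.8781
  f3: (p15, p0, p1) → 35.9209
  f4: (p13, p18, p14) → 25.0495
  f5: (p17, p0, p11) → 32.3786
  f6: (p16, p18, p11) → 88.2417
  f7: (p16, p15, p11) → 83.8403
  f8: (p16, p15, p18) → 11.9286
  f9: (p9, p0, p11) → 40.3511
  f10: (p9, p15, p11) → 9.0566
  f11: (p9, p15, p0) → 26.8227
  f12: (p2, p18, p1) → 28.0724
  f13: (p6, p17, p0) → 49.0331
  f14: (p6, p13, p14) → 11.9436
  f15: (p6, p0, p1) → 96.9237
  f16: (p6, p13, p1) → 61.7451
  f17: (p6, p14, p11) → 48.0306
  f18: (p6, p17, p11) → 37.8421
  f19: (p3, p13, p18) → 42.1726
  f20: (p3, p2, p18) → 43.9088
  f21: (p3, p13, p1) → 18.3695
  f22: (p3, p2, p1) → 19.6474
Σ area = 984.312

Euler characteristic 13−33+22 = 2 ✓

facets=22 area=984.312


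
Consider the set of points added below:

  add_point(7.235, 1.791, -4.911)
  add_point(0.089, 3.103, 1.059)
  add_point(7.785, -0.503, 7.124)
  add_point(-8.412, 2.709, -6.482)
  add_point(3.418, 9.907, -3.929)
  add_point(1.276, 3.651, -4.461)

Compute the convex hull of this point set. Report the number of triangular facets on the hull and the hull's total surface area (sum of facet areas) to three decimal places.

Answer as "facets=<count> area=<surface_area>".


facets=6 area=332.780

5 of the 6 inputs are extreme points: [0, 1, 2, 3, 4].

Facet areas (half cross-product norm):
  f1: (p0, p2, p3) → 95.4521
  f2: (p0, p4, p3) → 63.0312
  f3: (p0, p4, p2) → 55.1461
  f4: (p1, p2, p3) → 22.6488
  f5: (p1, p4, p3) → 51.4560
  f6: (p1, p4, p2) → 45.0460
Σ area = 332.780

Euler: V−E+F = 5−9+6 = 2.


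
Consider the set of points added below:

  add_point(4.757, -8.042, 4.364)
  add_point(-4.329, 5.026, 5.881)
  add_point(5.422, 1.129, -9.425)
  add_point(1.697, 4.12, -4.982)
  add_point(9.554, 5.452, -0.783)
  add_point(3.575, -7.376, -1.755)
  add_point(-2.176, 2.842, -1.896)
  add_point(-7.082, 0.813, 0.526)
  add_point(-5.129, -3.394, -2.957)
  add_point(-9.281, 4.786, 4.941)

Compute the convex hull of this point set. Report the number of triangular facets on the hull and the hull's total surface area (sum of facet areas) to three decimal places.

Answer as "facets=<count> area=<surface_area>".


facets=14 area=616.763

9 of the 10 inputs are extreme points: [0, 1, 2, 3, 4, 5, 7, 8, 9].

Facet areas (half cross-product norm):
  f1: (p8, p0, p9) → 78.8806
  f2: (p1, p4, p9) → 23.0549
  f3: (p1, p0, p9) → 34.9088
  f4: (p1, p0, p4) → 104.3910
  f5: (p3, p4, p9) → 63.0359
  f6: (p3, p2, p4) → 29.1954
  f7: (p5, p8, p0) → 28.4772
  f8: (p5, p8, p2) → 54.3004
  f9: (p5, p0, p4) → 44.4008
  f10: (p5, p2, p4) → 59.9674
  f11: (p7, p8, p2) → 36.2633
  f12: (p7, p3, p2) → 26.4639
  f13: (p7, p8, p9) → 2.5290
  f14: (p7, p3, p9) → 30.8944
Σ area = 616.763

Check V−E+F: 9 − 21 + 14 = 2.


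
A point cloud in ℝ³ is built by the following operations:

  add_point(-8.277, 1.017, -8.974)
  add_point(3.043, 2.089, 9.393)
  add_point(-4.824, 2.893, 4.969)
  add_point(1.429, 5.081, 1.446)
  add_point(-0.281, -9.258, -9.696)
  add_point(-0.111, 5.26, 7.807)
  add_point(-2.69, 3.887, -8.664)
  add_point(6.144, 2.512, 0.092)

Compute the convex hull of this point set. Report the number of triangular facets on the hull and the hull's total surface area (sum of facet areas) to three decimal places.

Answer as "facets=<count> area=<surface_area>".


facets=12 area=566.003

8 of the 8 inputs are extreme points: [0, 1, 2, 3, 4, 5, 6, 7].

Area of each hull facet:
  f1: (p1, p4, p7) → 74.4466
  f2: (p5, p1, p7) → 23.0692
  f3: (p6, p4, p0) → 40.3131
  f4: (p6, p4, p7) → 82.4848
  f5: (p2, p5, p1) → 12.9137
  f6: (p2, p4, p0) → 94.4436
  f7: (p2, p1, p4) → 88.1770
  f8: (p2, p6, p0) → 43.1803
  f9: (p2, p6, p5) → 39.2898
  f10: (p3, p5, p7) → 16.1838
  f11: (p3, p6, p7) → 30.3773
  f12: (p3, p6, p5) → 21.1239
Σ area = 566.003

Euler characteristic 8−18+12 = 2 ✓


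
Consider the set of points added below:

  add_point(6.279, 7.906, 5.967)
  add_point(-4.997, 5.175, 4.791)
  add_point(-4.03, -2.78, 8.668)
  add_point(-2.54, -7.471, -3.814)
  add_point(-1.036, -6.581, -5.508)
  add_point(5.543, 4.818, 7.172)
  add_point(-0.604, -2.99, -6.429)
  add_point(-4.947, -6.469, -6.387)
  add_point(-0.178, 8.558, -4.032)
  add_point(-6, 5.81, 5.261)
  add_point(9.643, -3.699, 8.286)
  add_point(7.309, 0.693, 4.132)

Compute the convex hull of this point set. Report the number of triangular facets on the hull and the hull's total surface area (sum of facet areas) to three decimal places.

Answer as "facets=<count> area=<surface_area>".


facets=18 area=739.431

Hull vertices (11/12): indices [0, 2, 3, 4, 5, 6, 7, 8, 9, 10, 11].

Area of each hull facet:
  f1: (p0, p8, p9) → 61.0296
  f2: (p2, p3, p10) → 90.7840
  f3: (p7, p8, p9) → 86.9632
  f4: (p7, p2, p9) → 72.5714
  f5: (p7, p2, p3) → 21.4927
  f6: (p4, p3, p10) → 21.3858
  f7: (p4, p7, p3) → 4.3825
  f8: (p11, p0, p10) → 20.4362
  f9: (p11, p0, p8) → 44.6466
  f10: (p5, p0, p10) → 10.4649
  f11: (p5, p2, p10) → 57.0052
  f12: (p5, p0, p9) → 19.8737
  f13: (p5, p2, p9) → 52.1596
  f14: (p6, p7, p8) → 25.2758
  f15: (p6, p4, p7) → 7.4797
  f16: (p6, p11, p8) → 72.5839
  f17: (p6, p4, p10) → 32.9764
  f18: (p6, p11, p10) → 37.9197
Σ area = 739.431

Euler characteristic 11−27+18 = 2 ✓


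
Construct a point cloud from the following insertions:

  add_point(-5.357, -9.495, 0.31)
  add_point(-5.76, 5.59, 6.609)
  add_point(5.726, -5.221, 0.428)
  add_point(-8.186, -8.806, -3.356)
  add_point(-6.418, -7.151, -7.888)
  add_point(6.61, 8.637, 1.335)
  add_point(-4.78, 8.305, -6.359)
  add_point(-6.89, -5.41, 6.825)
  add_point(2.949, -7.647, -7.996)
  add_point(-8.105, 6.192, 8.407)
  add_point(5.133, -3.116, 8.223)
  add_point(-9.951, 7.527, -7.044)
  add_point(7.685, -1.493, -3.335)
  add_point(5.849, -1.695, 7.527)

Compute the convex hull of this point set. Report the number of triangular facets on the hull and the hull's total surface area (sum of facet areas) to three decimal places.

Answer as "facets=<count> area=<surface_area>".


Points on the hull: [0, 2, 3, 4, 5, 6, 7, 8, 9, 10, 11, 12, 13] (13 of 14).

Area of each hull facet:
  f1: (p7, p10, p0) → 48.2990
  f2: (p7, p10, p9) → 72.1645
  f3: (p4, p8, p11) → 67.9749
  f4: (p2, p10, p0) → 48.0575
  f5: (p2, p8, p0) → 50.3908
  f6: (p2, p8, p12) → 24.4989
  f7: (p6, p9, p11) → 40.0623
  f8: (p6, p5, p9) → 98.1336
  f9: (p6, p5, p12) → 75.8423
  f10: (p6, p8, p11) → 45.0414
  f11: (p6, p8, p12) → 72.8096
  f12: (p13, p10, p9) → 13.9366
  f13: (p13, p5, p9) → 91.1844
  f14: (p13, p5, p12) → 56.3010
  f15: (p13, p2, p12) → 21.3707
  f16: (p13, p2, p10) → 6.8835
  f17: (p3, p8, p0) → 27.5289
  f18: (p3, p4, p8) → 22.6942
  f19: (p3, p7, p0) → 16.3368
  f20: (p3, p4, p11) → 38.1926
  f21: (p3, p9, p11) → 124.9167
  f22: (p3, p7, p9) → 57.6349
Σ area = 1120.255

Euler: V−E+F = 13−33+22 = 2.

facets=22 area=1120.255


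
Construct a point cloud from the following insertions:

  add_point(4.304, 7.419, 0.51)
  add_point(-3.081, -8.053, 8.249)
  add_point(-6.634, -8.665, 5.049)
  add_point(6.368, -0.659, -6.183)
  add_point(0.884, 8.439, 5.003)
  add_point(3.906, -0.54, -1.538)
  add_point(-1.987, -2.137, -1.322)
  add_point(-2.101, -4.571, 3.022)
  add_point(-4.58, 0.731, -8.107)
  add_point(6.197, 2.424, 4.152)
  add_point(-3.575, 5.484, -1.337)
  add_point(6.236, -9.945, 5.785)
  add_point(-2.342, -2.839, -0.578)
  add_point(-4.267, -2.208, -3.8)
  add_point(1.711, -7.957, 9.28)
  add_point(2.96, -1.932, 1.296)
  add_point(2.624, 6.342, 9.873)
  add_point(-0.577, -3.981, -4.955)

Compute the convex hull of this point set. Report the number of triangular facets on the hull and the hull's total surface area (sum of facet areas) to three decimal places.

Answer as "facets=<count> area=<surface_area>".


Hull vertices (12/18): indices [0, 1, 2, 3, 4, 8, 9, 10, 11, 14, 16, 17].

Area of each hull facet:
  f1: (p16, p4, p2) → 50.8459
  f2: (p10, p4, p2) → 65.1950
  f3: (p10, p8, p2) → 64.5129
  f4: (p17, p11, p2) → 74.9353
  f5: (p17, p8, p2) → 41.1758
  f6: (p17, p11, p3) → 54.2871
  f7: (p17, p8, p3) → 26.7330
  f8: (p14, p16, p11) → 41.3528
  f9: (p9, p11, p3) → 66.4424
  f10: (p9, p16, p11) → 44.5258
  f11: (p1, p11, p2) → 20.3875
  f12: (p1, p14, p11) → 11.8394
  f13: (p1, p16, p2) → 33.3846
  f14: (p1, p14, p16) → 35.0085
  f15: (p0, p9, p3) → 33.1008
  f16: (p0, p10, p4) → 22.3687
  f17: (p0, p16, p4) → 14.4492
  f18: (p0, p9, p16) → 25.0650
  f19: (p0, p8, p3) → 58.9625
  f20: (p0, p10, p8) → 31.3444
Σ area = 815.917

Check V−E+F: 12 − 30 + 20 = 2.

facets=20 area=815.917
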